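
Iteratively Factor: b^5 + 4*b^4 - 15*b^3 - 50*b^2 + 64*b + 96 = (b - 2)*(b^4 + 6*b^3 - 3*b^2 - 56*b - 48) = (b - 3)*(b - 2)*(b^3 + 9*b^2 + 24*b + 16) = (b - 3)*(b - 2)*(b + 1)*(b^2 + 8*b + 16) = (b - 3)*(b - 2)*(b + 1)*(b + 4)*(b + 4)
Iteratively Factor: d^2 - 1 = (d + 1)*(d - 1)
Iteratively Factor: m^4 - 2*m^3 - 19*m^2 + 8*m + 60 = (m - 5)*(m^3 + 3*m^2 - 4*m - 12) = (m - 5)*(m + 3)*(m^2 - 4) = (m - 5)*(m + 2)*(m + 3)*(m - 2)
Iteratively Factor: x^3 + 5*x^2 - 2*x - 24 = (x - 2)*(x^2 + 7*x + 12) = (x - 2)*(x + 3)*(x + 4)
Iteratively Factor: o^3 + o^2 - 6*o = (o)*(o^2 + o - 6) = o*(o - 2)*(o + 3)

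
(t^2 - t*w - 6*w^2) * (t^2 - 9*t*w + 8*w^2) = t^4 - 10*t^3*w + 11*t^2*w^2 + 46*t*w^3 - 48*w^4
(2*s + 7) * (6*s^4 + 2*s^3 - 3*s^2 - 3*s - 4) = 12*s^5 + 46*s^4 + 8*s^3 - 27*s^2 - 29*s - 28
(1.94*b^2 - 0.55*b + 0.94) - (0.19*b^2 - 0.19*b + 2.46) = 1.75*b^2 - 0.36*b - 1.52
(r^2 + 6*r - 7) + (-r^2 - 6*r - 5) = -12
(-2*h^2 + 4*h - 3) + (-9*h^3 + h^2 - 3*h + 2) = -9*h^3 - h^2 + h - 1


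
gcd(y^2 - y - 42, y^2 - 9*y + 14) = y - 7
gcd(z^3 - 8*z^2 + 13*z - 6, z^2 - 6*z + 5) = z - 1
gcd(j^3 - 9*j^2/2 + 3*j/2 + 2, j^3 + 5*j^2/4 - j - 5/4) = j - 1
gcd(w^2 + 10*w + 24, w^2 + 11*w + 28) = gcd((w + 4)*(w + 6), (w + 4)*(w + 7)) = w + 4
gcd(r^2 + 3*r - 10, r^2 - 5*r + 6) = r - 2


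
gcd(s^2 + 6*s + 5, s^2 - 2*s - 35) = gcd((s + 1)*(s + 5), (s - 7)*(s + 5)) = s + 5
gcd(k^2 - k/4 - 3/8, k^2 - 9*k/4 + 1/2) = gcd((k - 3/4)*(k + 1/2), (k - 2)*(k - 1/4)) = 1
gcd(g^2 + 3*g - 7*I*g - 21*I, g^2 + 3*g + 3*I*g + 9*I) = g + 3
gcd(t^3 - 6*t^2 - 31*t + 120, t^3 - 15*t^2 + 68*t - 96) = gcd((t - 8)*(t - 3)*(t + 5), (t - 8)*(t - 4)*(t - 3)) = t^2 - 11*t + 24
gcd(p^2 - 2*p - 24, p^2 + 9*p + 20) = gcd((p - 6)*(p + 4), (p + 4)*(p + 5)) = p + 4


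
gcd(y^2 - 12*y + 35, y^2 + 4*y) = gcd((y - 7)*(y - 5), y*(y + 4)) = 1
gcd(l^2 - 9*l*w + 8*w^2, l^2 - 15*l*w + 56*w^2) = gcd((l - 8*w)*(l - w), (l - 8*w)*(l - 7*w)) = -l + 8*w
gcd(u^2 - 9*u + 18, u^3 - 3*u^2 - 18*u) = u - 6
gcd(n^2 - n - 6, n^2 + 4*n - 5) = 1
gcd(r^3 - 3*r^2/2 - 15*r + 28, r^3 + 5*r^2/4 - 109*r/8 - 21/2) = r^2 + r/2 - 14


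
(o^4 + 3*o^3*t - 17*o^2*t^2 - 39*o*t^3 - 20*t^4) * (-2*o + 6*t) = -2*o^5 + 52*o^3*t^2 - 24*o^2*t^3 - 194*o*t^4 - 120*t^5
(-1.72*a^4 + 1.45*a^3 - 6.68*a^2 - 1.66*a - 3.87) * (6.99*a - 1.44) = -12.0228*a^5 + 12.6123*a^4 - 48.7812*a^3 - 1.9842*a^2 - 24.6609*a + 5.5728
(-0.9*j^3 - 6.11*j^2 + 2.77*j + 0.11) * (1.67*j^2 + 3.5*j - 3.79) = -1.503*j^5 - 13.3537*j^4 - 13.3481*j^3 + 33.0356*j^2 - 10.1133*j - 0.4169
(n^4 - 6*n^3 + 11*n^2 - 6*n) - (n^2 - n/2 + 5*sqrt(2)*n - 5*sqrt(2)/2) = n^4 - 6*n^3 + 10*n^2 - 5*sqrt(2)*n - 11*n/2 + 5*sqrt(2)/2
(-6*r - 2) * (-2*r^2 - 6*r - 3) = 12*r^3 + 40*r^2 + 30*r + 6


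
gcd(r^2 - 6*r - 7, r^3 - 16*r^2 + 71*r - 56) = r - 7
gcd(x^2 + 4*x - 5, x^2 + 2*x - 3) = x - 1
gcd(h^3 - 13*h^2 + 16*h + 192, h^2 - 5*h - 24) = h^2 - 5*h - 24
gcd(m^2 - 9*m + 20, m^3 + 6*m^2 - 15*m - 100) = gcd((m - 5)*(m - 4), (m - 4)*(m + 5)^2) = m - 4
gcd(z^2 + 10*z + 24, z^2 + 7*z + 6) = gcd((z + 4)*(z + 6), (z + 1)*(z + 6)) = z + 6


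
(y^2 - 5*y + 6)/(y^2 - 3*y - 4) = (-y^2 + 5*y - 6)/(-y^2 + 3*y + 4)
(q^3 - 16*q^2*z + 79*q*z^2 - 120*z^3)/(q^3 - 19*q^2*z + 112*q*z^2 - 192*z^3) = (-q + 5*z)/(-q + 8*z)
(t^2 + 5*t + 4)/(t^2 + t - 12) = (t + 1)/(t - 3)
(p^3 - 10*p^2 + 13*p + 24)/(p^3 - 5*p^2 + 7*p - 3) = (p^2 - 7*p - 8)/(p^2 - 2*p + 1)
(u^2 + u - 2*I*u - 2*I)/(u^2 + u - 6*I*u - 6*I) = (u - 2*I)/(u - 6*I)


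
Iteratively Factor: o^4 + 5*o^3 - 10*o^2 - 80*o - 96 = (o + 4)*(o^3 + o^2 - 14*o - 24) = (o + 2)*(o + 4)*(o^2 - o - 12) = (o + 2)*(o + 3)*(o + 4)*(o - 4)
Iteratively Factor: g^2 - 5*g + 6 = (g - 2)*(g - 3)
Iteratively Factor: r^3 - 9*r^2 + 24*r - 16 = (r - 4)*(r^2 - 5*r + 4) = (r - 4)*(r - 1)*(r - 4)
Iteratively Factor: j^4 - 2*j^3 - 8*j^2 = (j - 4)*(j^3 + 2*j^2) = j*(j - 4)*(j^2 + 2*j) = j*(j - 4)*(j + 2)*(j)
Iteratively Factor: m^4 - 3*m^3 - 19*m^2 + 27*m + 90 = (m - 5)*(m^3 + 2*m^2 - 9*m - 18) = (m - 5)*(m + 3)*(m^2 - m - 6) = (m - 5)*(m - 3)*(m + 3)*(m + 2)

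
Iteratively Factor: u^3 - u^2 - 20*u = (u + 4)*(u^2 - 5*u) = (u - 5)*(u + 4)*(u)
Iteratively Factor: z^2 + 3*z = (z)*(z + 3)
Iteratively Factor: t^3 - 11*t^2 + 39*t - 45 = (t - 3)*(t^2 - 8*t + 15) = (t - 5)*(t - 3)*(t - 3)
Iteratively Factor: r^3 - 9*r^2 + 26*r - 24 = (r - 3)*(r^2 - 6*r + 8) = (r - 3)*(r - 2)*(r - 4)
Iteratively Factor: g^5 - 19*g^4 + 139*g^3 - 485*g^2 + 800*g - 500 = (g - 5)*(g^4 - 14*g^3 + 69*g^2 - 140*g + 100) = (g - 5)^2*(g^3 - 9*g^2 + 24*g - 20) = (g - 5)^2*(g - 2)*(g^2 - 7*g + 10) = (g - 5)^2*(g - 2)^2*(g - 5)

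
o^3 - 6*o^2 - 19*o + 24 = (o - 8)*(o - 1)*(o + 3)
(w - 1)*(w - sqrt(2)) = w^2 - sqrt(2)*w - w + sqrt(2)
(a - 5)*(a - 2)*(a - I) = a^3 - 7*a^2 - I*a^2 + 10*a + 7*I*a - 10*I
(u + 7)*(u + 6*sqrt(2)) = u^2 + 7*u + 6*sqrt(2)*u + 42*sqrt(2)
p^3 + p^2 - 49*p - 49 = (p - 7)*(p + 1)*(p + 7)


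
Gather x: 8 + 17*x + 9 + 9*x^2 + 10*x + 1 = 9*x^2 + 27*x + 18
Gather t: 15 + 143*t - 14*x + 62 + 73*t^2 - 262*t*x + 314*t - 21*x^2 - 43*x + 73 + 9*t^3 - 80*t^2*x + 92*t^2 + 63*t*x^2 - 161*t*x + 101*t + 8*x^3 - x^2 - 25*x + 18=9*t^3 + t^2*(165 - 80*x) + t*(63*x^2 - 423*x + 558) + 8*x^3 - 22*x^2 - 82*x + 168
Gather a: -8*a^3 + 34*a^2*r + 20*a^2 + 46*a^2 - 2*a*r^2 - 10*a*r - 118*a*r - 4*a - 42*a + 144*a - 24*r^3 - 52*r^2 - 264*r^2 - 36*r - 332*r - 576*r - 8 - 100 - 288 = -8*a^3 + a^2*(34*r + 66) + a*(-2*r^2 - 128*r + 98) - 24*r^3 - 316*r^2 - 944*r - 396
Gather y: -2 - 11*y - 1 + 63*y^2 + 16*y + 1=63*y^2 + 5*y - 2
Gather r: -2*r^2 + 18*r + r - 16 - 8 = -2*r^2 + 19*r - 24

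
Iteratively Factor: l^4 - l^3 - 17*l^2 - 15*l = (l + 3)*(l^3 - 4*l^2 - 5*l) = l*(l + 3)*(l^2 - 4*l - 5) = l*(l - 5)*(l + 3)*(l + 1)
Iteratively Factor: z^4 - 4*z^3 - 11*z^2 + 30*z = (z - 2)*(z^3 - 2*z^2 - 15*z) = (z - 5)*(z - 2)*(z^2 + 3*z) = z*(z - 5)*(z - 2)*(z + 3)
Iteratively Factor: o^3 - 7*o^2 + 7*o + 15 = (o - 3)*(o^2 - 4*o - 5) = (o - 3)*(o + 1)*(o - 5)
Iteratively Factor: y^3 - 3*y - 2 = (y - 2)*(y^2 + 2*y + 1) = (y - 2)*(y + 1)*(y + 1)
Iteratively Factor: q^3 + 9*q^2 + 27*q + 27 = (q + 3)*(q^2 + 6*q + 9) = (q + 3)^2*(q + 3)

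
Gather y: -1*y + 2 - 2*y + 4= 6 - 3*y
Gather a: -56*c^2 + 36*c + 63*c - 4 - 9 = -56*c^2 + 99*c - 13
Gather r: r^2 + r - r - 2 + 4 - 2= r^2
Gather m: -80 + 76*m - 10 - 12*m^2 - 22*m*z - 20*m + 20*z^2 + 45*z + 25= -12*m^2 + m*(56 - 22*z) + 20*z^2 + 45*z - 65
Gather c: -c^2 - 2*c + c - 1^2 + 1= -c^2 - c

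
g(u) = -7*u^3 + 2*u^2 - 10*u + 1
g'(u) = -21*u^2 + 4*u - 10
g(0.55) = -5.06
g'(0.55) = -14.15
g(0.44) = -3.61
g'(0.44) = -12.31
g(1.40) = -28.29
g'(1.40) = -45.56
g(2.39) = -107.04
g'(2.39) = -120.39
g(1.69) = -43.98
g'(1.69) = -63.22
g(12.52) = -13548.30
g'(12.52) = -3251.68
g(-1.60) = 50.79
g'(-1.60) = -70.16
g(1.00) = -14.00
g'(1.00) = -27.00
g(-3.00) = 238.00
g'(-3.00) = -211.00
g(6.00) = -1499.00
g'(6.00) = -742.00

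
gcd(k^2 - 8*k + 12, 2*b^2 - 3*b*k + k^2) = 1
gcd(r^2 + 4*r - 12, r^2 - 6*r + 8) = r - 2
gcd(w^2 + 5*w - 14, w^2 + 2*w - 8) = w - 2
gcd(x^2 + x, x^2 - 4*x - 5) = x + 1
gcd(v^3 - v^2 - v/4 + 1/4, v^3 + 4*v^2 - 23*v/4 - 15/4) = v + 1/2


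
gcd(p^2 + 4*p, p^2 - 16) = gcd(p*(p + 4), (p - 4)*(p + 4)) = p + 4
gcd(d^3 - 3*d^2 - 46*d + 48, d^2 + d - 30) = d + 6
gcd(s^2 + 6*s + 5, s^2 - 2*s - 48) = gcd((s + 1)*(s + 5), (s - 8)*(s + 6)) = 1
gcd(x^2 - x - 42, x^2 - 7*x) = x - 7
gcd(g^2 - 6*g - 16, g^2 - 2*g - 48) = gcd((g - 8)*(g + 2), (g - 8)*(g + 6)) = g - 8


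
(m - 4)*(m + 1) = m^2 - 3*m - 4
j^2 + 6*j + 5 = (j + 1)*(j + 5)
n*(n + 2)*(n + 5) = n^3 + 7*n^2 + 10*n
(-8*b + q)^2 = 64*b^2 - 16*b*q + q^2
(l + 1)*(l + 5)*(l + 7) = l^3 + 13*l^2 + 47*l + 35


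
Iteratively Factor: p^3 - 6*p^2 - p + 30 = (p + 2)*(p^2 - 8*p + 15) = (p - 3)*(p + 2)*(p - 5)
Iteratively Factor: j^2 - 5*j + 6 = (j - 2)*(j - 3)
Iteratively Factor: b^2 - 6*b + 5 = (b - 1)*(b - 5)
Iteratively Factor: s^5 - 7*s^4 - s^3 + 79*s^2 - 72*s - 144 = (s - 3)*(s^4 - 4*s^3 - 13*s^2 + 40*s + 48) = (s - 4)*(s - 3)*(s^3 - 13*s - 12) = (s - 4)*(s - 3)*(s + 1)*(s^2 - s - 12) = (s - 4)^2*(s - 3)*(s + 1)*(s + 3)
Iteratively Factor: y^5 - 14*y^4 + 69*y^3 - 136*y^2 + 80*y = (y - 5)*(y^4 - 9*y^3 + 24*y^2 - 16*y) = (y - 5)*(y - 4)*(y^3 - 5*y^2 + 4*y) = (y - 5)*(y - 4)^2*(y^2 - y) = y*(y - 5)*(y - 4)^2*(y - 1)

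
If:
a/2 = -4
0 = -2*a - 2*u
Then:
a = -8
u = 8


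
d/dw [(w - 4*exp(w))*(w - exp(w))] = -5*w*exp(w) + 2*w + 8*exp(2*w) - 5*exp(w)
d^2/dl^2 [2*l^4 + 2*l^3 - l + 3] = 12*l*(2*l + 1)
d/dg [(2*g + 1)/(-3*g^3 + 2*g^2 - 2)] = (-6*g^3 + 4*g^2 + g*(2*g + 1)*(9*g - 4) - 4)/(3*g^3 - 2*g^2 + 2)^2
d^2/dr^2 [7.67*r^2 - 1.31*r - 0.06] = 15.3400000000000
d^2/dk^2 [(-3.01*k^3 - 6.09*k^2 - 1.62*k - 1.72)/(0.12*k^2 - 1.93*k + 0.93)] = (-8.88178419700125e-16*k^4 - 24.61961*k^3 + 36.34515*k^2 - 12.14523*k - 28.77971)/(0.001728*k^6 - 0.083376*k^5 + 1.38114*k^4 - 8.481385*k^3 + 10.703835*k^2 - 5.007771*k + 0.804357)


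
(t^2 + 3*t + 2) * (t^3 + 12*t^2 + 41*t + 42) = t^5 + 15*t^4 + 79*t^3 + 189*t^2 + 208*t + 84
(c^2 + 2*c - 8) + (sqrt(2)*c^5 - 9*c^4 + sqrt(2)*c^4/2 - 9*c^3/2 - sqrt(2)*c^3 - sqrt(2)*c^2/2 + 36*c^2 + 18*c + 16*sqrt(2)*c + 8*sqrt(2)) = sqrt(2)*c^5 - 9*c^4 + sqrt(2)*c^4/2 - 9*c^3/2 - sqrt(2)*c^3 - sqrt(2)*c^2/2 + 37*c^2 + 20*c + 16*sqrt(2)*c - 8 + 8*sqrt(2)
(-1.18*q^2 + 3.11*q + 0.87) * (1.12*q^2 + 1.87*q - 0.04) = -1.3216*q^4 + 1.2766*q^3 + 6.8373*q^2 + 1.5025*q - 0.0348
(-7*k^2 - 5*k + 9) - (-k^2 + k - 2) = -6*k^2 - 6*k + 11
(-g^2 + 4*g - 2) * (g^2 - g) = -g^4 + 5*g^3 - 6*g^2 + 2*g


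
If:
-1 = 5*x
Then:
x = -1/5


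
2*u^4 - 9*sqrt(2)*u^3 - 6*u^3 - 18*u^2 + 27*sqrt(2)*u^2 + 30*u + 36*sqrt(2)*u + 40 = (u - 4)*(u - 5*sqrt(2))*(sqrt(2)*u + 1)*(sqrt(2)*u + sqrt(2))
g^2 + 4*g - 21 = (g - 3)*(g + 7)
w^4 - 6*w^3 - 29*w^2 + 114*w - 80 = (w - 8)*(w - 2)*(w - 1)*(w + 5)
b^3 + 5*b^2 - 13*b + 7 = (b - 1)^2*(b + 7)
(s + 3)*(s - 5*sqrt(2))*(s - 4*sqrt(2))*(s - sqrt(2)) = s^4 - 10*sqrt(2)*s^3 + 3*s^3 - 30*sqrt(2)*s^2 + 58*s^2 - 40*sqrt(2)*s + 174*s - 120*sqrt(2)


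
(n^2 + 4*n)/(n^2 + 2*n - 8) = n/(n - 2)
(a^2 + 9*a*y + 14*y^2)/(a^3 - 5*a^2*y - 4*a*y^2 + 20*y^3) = (a + 7*y)/(a^2 - 7*a*y + 10*y^2)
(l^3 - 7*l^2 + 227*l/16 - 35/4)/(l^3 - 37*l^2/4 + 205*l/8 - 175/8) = (4*l^2 - 21*l + 20)/(2*(2*l^2 - 15*l + 25))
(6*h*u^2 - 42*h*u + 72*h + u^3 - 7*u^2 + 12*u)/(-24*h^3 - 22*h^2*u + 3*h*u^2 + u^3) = (u^2 - 7*u + 12)/(-4*h^2 - 3*h*u + u^2)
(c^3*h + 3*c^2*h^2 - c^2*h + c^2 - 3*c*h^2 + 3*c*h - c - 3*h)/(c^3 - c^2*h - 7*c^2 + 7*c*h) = (c^3*h + 3*c^2*h^2 - c^2*h + c^2 - 3*c*h^2 + 3*c*h - c - 3*h)/(c*(c^2 - c*h - 7*c + 7*h))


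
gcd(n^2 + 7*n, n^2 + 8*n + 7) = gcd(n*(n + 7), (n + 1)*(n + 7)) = n + 7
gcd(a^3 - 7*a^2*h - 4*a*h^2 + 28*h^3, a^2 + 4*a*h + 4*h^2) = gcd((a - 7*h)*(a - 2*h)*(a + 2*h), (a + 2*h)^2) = a + 2*h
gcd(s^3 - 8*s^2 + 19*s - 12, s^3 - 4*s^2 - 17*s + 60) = s - 3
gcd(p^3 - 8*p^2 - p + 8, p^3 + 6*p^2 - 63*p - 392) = p - 8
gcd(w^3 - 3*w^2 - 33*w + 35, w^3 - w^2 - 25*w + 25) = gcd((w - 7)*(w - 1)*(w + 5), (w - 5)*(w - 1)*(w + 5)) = w^2 + 4*w - 5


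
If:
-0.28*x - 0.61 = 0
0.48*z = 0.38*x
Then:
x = -2.18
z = -1.72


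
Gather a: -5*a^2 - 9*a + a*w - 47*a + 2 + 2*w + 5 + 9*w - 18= -5*a^2 + a*(w - 56) + 11*w - 11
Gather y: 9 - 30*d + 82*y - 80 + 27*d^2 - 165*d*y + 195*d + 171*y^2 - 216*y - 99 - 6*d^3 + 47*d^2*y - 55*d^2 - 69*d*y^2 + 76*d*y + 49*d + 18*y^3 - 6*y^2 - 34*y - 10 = -6*d^3 - 28*d^2 + 214*d + 18*y^3 + y^2*(165 - 69*d) + y*(47*d^2 - 89*d - 168) - 180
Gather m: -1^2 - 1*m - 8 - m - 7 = -2*m - 16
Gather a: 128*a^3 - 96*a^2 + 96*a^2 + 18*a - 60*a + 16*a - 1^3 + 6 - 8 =128*a^3 - 26*a - 3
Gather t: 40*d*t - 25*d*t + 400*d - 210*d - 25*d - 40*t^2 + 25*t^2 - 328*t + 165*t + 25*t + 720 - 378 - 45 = 165*d - 15*t^2 + t*(15*d - 138) + 297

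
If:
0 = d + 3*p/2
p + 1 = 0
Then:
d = 3/2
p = -1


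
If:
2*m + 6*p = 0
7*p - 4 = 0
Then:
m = -12/7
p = 4/7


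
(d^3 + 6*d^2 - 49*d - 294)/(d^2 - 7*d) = d + 13 + 42/d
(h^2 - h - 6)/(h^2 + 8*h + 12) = (h - 3)/(h + 6)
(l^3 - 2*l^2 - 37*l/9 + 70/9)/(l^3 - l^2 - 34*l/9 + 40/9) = (3*l - 7)/(3*l - 4)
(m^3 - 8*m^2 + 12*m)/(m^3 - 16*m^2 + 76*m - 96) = m/(m - 8)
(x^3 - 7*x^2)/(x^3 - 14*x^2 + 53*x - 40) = x^2*(x - 7)/(x^3 - 14*x^2 + 53*x - 40)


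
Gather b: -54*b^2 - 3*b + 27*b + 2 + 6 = -54*b^2 + 24*b + 8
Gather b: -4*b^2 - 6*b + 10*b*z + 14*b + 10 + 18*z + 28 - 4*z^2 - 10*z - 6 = -4*b^2 + b*(10*z + 8) - 4*z^2 + 8*z + 32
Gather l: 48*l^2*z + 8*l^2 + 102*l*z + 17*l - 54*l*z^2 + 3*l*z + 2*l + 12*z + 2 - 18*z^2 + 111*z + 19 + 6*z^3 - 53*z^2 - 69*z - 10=l^2*(48*z + 8) + l*(-54*z^2 + 105*z + 19) + 6*z^3 - 71*z^2 + 54*z + 11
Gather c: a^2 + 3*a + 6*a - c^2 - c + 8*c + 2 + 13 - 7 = a^2 + 9*a - c^2 + 7*c + 8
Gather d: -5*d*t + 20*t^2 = -5*d*t + 20*t^2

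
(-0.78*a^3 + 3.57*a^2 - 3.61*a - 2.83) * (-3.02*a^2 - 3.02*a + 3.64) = 2.3556*a^5 - 8.4258*a^4 - 2.7184*a^3 + 32.4436*a^2 - 4.5938*a - 10.3012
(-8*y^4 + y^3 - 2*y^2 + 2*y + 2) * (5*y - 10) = -40*y^5 + 85*y^4 - 20*y^3 + 30*y^2 - 10*y - 20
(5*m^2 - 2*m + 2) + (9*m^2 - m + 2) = 14*m^2 - 3*m + 4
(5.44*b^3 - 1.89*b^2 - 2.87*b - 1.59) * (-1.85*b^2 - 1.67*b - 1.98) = -10.064*b^5 - 5.5883*b^4 - 2.3054*b^3 + 11.4766*b^2 + 8.3379*b + 3.1482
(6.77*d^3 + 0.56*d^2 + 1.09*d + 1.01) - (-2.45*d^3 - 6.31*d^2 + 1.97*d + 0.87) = 9.22*d^3 + 6.87*d^2 - 0.88*d + 0.14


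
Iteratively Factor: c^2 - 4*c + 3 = (c - 1)*(c - 3)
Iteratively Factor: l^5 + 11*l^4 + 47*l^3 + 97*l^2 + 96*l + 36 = (l + 3)*(l^4 + 8*l^3 + 23*l^2 + 28*l + 12) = (l + 2)*(l + 3)*(l^3 + 6*l^2 + 11*l + 6) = (l + 1)*(l + 2)*(l + 3)*(l^2 + 5*l + 6) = (l + 1)*(l + 2)*(l + 3)^2*(l + 2)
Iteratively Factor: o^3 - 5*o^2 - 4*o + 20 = (o - 2)*(o^2 - 3*o - 10) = (o - 5)*(o - 2)*(o + 2)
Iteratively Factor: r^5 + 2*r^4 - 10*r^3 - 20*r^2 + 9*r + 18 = (r - 1)*(r^4 + 3*r^3 - 7*r^2 - 27*r - 18) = (r - 3)*(r - 1)*(r^3 + 6*r^2 + 11*r + 6) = (r - 3)*(r - 1)*(r + 1)*(r^2 + 5*r + 6) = (r - 3)*(r - 1)*(r + 1)*(r + 3)*(r + 2)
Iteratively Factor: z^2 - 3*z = (z - 3)*(z)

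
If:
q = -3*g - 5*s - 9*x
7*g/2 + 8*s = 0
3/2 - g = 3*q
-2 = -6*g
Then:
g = 1/3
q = 7/18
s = -7/48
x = -95/1296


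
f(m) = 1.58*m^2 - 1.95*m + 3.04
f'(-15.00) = -49.35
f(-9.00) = 148.57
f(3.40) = 14.67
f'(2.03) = 4.46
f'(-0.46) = -3.40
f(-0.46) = 4.27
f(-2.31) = 15.98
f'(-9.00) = -30.39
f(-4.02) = 36.41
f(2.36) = 7.24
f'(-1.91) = -7.99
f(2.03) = 5.59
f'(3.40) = 8.79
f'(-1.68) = -7.26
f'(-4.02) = -14.65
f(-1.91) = 12.53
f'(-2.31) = -9.25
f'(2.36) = 5.51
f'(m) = 3.16*m - 1.95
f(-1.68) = 10.78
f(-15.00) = 387.79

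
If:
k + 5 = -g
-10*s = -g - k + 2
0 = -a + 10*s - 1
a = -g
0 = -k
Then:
No Solution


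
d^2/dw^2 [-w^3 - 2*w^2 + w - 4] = -6*w - 4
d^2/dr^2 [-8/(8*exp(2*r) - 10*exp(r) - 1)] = 16*(4*(8*exp(r) - 5)^2*exp(r) + (16*exp(r) - 5)*(-8*exp(2*r) + 10*exp(r) + 1))*exp(r)/(-8*exp(2*r) + 10*exp(r) + 1)^3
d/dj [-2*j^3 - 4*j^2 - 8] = 2*j*(-3*j - 4)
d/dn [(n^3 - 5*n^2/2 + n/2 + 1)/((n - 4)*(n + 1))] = (n^4 - 6*n^3 - 5*n^2 + 18*n + 1)/(n^4 - 6*n^3 + n^2 + 24*n + 16)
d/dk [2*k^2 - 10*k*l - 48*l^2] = 4*k - 10*l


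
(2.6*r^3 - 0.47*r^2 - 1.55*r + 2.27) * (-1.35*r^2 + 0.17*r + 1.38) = -3.51*r^5 + 1.0765*r^4 + 5.6006*r^3 - 3.9766*r^2 - 1.7531*r + 3.1326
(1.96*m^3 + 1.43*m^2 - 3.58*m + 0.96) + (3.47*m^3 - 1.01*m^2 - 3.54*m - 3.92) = 5.43*m^3 + 0.42*m^2 - 7.12*m - 2.96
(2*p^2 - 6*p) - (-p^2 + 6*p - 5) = 3*p^2 - 12*p + 5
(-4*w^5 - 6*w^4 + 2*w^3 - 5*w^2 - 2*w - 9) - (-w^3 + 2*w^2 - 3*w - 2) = -4*w^5 - 6*w^4 + 3*w^3 - 7*w^2 + w - 7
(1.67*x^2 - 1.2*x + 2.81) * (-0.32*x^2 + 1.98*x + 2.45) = -0.5344*x^4 + 3.6906*x^3 + 0.8163*x^2 + 2.6238*x + 6.8845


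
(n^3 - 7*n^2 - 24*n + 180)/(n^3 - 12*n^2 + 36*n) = (n + 5)/n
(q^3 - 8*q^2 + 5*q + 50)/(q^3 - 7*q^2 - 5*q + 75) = (q + 2)/(q + 3)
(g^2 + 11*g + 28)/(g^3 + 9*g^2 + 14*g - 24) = (g + 7)/(g^2 + 5*g - 6)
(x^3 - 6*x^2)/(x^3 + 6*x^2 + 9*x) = x*(x - 6)/(x^2 + 6*x + 9)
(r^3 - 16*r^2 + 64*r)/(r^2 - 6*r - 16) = r*(r - 8)/(r + 2)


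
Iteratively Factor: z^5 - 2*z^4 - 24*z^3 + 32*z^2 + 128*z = (z + 2)*(z^4 - 4*z^3 - 16*z^2 + 64*z) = (z - 4)*(z + 2)*(z^3 - 16*z) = (z - 4)^2*(z + 2)*(z^2 + 4*z) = (z - 4)^2*(z + 2)*(z + 4)*(z)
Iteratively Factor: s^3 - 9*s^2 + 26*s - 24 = (s - 2)*(s^2 - 7*s + 12) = (s - 4)*(s - 2)*(s - 3)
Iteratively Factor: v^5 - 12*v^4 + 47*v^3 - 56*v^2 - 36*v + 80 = (v - 2)*(v^4 - 10*v^3 + 27*v^2 - 2*v - 40) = (v - 4)*(v - 2)*(v^3 - 6*v^2 + 3*v + 10) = (v - 4)*(v - 2)*(v + 1)*(v^2 - 7*v + 10) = (v - 4)*(v - 2)^2*(v + 1)*(v - 5)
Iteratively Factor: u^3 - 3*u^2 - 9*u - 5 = (u + 1)*(u^2 - 4*u - 5) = (u - 5)*(u + 1)*(u + 1)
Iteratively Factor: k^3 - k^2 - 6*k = (k - 3)*(k^2 + 2*k) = k*(k - 3)*(k + 2)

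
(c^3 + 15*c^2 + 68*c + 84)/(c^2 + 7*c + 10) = (c^2 + 13*c + 42)/(c + 5)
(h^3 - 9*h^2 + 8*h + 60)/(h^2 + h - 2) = (h^2 - 11*h + 30)/(h - 1)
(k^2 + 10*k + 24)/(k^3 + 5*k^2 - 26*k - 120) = 1/(k - 5)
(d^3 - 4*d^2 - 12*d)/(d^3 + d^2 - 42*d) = (d + 2)/(d + 7)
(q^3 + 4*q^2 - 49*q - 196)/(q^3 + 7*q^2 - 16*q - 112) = (q - 7)/(q - 4)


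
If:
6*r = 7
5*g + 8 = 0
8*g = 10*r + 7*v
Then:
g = -8/5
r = 7/6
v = -367/105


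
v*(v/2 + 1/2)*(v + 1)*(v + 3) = v^4/2 + 5*v^3/2 + 7*v^2/2 + 3*v/2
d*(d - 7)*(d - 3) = d^3 - 10*d^2 + 21*d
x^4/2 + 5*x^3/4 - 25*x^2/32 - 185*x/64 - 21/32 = (x/2 + 1)*(x - 3/2)*(x + 1/4)*(x + 7/4)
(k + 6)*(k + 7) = k^2 + 13*k + 42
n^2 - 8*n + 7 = (n - 7)*(n - 1)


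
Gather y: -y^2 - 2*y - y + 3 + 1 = -y^2 - 3*y + 4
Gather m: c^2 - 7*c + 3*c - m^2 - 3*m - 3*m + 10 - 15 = c^2 - 4*c - m^2 - 6*m - 5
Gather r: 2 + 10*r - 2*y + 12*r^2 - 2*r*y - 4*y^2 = 12*r^2 + r*(10 - 2*y) - 4*y^2 - 2*y + 2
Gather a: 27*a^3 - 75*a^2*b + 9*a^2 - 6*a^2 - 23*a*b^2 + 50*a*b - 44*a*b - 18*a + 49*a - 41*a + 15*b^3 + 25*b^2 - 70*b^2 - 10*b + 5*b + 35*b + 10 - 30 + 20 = 27*a^3 + a^2*(3 - 75*b) + a*(-23*b^2 + 6*b - 10) + 15*b^3 - 45*b^2 + 30*b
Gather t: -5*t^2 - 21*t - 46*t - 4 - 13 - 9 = -5*t^2 - 67*t - 26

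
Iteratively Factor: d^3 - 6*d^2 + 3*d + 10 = (d - 2)*(d^2 - 4*d - 5) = (d - 2)*(d + 1)*(d - 5)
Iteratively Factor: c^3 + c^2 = (c + 1)*(c^2) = c*(c + 1)*(c)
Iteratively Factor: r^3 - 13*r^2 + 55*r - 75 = (r - 5)*(r^2 - 8*r + 15) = (r - 5)^2*(r - 3)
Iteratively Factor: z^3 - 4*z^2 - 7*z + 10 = (z - 5)*(z^2 + z - 2) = (z - 5)*(z + 2)*(z - 1)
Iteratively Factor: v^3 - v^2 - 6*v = (v - 3)*(v^2 + 2*v) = v*(v - 3)*(v + 2)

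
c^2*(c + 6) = c^3 + 6*c^2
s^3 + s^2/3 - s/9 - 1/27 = (s - 1/3)*(s + 1/3)^2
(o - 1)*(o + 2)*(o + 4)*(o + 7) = o^4 + 12*o^3 + 37*o^2 + 6*o - 56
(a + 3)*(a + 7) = a^2 + 10*a + 21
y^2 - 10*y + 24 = (y - 6)*(y - 4)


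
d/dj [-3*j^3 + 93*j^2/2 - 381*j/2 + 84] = -9*j^2 + 93*j - 381/2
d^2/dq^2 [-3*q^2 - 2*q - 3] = -6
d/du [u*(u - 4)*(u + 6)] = 3*u^2 + 4*u - 24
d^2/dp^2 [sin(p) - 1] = -sin(p)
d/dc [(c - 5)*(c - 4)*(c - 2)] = 3*c^2 - 22*c + 38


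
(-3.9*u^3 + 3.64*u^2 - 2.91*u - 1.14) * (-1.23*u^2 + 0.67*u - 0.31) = 4.797*u^5 - 7.0902*u^4 + 7.2271*u^3 - 1.6759*u^2 + 0.1383*u + 0.3534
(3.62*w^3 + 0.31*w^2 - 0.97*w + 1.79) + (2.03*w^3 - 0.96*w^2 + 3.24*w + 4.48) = 5.65*w^3 - 0.65*w^2 + 2.27*w + 6.27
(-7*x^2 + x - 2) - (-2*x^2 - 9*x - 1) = -5*x^2 + 10*x - 1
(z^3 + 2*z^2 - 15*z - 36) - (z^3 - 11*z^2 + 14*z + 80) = 13*z^2 - 29*z - 116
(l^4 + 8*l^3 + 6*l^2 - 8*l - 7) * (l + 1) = l^5 + 9*l^4 + 14*l^3 - 2*l^2 - 15*l - 7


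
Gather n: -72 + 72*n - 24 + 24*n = 96*n - 96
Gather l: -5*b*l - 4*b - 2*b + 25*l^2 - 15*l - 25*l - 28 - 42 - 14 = -6*b + 25*l^2 + l*(-5*b - 40) - 84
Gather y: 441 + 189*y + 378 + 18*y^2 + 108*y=18*y^2 + 297*y + 819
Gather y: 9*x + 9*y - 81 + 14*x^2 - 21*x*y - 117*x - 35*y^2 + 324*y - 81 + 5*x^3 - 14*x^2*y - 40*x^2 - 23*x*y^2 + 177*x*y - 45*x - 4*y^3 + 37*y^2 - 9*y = 5*x^3 - 26*x^2 - 153*x - 4*y^3 + y^2*(2 - 23*x) + y*(-14*x^2 + 156*x + 324) - 162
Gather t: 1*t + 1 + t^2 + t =t^2 + 2*t + 1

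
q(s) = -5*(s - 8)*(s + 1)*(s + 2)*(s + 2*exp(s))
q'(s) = -5*(s - 8)*(s + 1)*(s + 2)*(2*exp(s) + 1) - 5*(s - 8)*(s + 1)*(s + 2*exp(s)) - 5*(s - 8)*(s + 2)*(s + 2*exp(s)) - 5*(s + 1)*(s + 2)*(s + 2*exp(s)) = -10*s^3*exp(s) - 20*s^3 + 20*s^2*exp(s) + 75*s^2 + 320*s*exp(s) + 220*s + 380*exp(s) + 80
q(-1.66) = 13.87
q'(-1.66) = 3.38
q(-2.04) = -3.72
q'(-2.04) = 99.50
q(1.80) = 4584.54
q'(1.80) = 6425.02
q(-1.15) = 3.01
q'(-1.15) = -26.40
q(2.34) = 9477.22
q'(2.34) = 12274.28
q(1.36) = 2409.48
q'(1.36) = 3689.91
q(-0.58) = 13.81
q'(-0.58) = 95.24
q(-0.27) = 65.63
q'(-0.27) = 251.85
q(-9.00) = -42838.83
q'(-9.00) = 18755.79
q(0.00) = 160.00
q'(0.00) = 460.00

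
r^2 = r^2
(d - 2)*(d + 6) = d^2 + 4*d - 12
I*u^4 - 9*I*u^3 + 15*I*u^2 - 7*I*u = u*(u - 7)*(u - 1)*(I*u - I)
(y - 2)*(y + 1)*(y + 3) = y^3 + 2*y^2 - 5*y - 6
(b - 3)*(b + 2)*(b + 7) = b^3 + 6*b^2 - 13*b - 42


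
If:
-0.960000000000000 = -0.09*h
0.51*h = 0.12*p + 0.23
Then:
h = 10.67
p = 43.42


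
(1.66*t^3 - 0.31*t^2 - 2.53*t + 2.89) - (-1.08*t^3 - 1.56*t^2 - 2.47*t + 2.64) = 2.74*t^3 + 1.25*t^2 - 0.0599999999999996*t + 0.25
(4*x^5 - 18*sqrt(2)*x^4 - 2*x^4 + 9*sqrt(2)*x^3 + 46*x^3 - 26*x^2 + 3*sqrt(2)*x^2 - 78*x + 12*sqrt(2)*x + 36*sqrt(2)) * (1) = 4*x^5 - 18*sqrt(2)*x^4 - 2*x^4 + 9*sqrt(2)*x^3 + 46*x^3 - 26*x^2 + 3*sqrt(2)*x^2 - 78*x + 12*sqrt(2)*x + 36*sqrt(2)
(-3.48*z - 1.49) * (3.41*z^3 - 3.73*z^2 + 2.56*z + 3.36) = -11.8668*z^4 + 7.8995*z^3 - 3.3511*z^2 - 15.5072*z - 5.0064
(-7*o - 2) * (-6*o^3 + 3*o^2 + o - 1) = 42*o^4 - 9*o^3 - 13*o^2 + 5*o + 2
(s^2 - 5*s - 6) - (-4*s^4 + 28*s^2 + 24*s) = 4*s^4 - 27*s^2 - 29*s - 6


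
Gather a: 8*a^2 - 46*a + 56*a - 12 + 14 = 8*a^2 + 10*a + 2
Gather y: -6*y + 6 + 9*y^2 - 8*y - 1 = 9*y^2 - 14*y + 5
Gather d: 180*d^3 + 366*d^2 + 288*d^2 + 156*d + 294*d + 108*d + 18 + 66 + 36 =180*d^3 + 654*d^2 + 558*d + 120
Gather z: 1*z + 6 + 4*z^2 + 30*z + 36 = 4*z^2 + 31*z + 42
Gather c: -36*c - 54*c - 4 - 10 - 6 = -90*c - 20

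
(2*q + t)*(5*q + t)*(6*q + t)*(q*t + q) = 60*q^4*t + 60*q^4 + 52*q^3*t^2 + 52*q^3*t + 13*q^2*t^3 + 13*q^2*t^2 + q*t^4 + q*t^3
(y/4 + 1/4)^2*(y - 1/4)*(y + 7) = y^4/16 + 35*y^3/64 + 51*y^2/64 + 13*y/64 - 7/64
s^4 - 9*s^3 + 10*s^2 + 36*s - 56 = (s - 7)*(s - 2)^2*(s + 2)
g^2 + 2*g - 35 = (g - 5)*(g + 7)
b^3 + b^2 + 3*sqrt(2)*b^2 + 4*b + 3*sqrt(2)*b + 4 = (b + 1)*(b + sqrt(2))*(b + 2*sqrt(2))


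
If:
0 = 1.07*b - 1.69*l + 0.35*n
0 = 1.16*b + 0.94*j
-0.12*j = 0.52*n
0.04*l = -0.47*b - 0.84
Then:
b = -1.69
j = 2.08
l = -1.17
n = -0.48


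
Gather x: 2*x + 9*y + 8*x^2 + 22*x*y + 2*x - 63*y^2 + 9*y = 8*x^2 + x*(22*y + 4) - 63*y^2 + 18*y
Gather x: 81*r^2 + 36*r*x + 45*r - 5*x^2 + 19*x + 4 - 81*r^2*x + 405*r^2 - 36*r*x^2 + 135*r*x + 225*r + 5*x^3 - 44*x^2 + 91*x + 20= 486*r^2 + 270*r + 5*x^3 + x^2*(-36*r - 49) + x*(-81*r^2 + 171*r + 110) + 24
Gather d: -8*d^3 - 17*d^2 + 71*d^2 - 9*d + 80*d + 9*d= -8*d^3 + 54*d^2 + 80*d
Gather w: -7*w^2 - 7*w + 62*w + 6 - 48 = -7*w^2 + 55*w - 42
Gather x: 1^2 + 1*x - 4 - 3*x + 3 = -2*x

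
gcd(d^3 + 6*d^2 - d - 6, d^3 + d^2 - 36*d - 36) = d^2 + 7*d + 6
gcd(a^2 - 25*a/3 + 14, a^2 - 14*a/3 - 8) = a - 6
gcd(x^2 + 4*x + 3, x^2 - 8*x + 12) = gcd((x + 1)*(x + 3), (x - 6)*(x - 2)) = 1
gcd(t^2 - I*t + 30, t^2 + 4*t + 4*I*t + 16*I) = 1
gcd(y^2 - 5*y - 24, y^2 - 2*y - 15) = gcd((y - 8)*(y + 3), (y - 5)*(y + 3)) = y + 3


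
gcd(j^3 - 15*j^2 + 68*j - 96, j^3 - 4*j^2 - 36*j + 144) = j - 4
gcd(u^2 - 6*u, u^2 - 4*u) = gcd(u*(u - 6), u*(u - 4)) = u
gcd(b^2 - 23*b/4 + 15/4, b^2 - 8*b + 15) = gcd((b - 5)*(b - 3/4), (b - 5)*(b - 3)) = b - 5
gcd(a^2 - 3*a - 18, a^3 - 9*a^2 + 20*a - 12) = a - 6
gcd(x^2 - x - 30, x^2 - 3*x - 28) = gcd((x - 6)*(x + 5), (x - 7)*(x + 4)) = 1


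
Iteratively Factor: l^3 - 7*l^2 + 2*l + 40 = (l - 4)*(l^2 - 3*l - 10) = (l - 4)*(l + 2)*(l - 5)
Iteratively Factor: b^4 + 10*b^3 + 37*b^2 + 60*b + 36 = (b + 2)*(b^3 + 8*b^2 + 21*b + 18) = (b + 2)*(b + 3)*(b^2 + 5*b + 6) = (b + 2)*(b + 3)^2*(b + 2)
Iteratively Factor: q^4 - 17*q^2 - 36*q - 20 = (q + 2)*(q^3 - 2*q^2 - 13*q - 10) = (q - 5)*(q + 2)*(q^2 + 3*q + 2) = (q - 5)*(q + 1)*(q + 2)*(q + 2)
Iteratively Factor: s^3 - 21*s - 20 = (s - 5)*(s^2 + 5*s + 4) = (s - 5)*(s + 4)*(s + 1)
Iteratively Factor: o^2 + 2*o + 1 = (o + 1)*(o + 1)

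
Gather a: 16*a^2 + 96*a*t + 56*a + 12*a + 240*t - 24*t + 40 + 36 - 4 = 16*a^2 + a*(96*t + 68) + 216*t + 72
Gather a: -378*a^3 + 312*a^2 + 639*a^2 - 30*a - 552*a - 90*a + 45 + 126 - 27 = -378*a^3 + 951*a^2 - 672*a + 144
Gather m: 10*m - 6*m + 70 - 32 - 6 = 4*m + 32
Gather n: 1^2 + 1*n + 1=n + 2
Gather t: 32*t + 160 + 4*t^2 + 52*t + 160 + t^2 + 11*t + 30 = 5*t^2 + 95*t + 350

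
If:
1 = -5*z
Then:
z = -1/5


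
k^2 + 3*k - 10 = (k - 2)*(k + 5)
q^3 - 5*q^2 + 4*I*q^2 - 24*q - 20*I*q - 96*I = (q - 8)*(q + 3)*(q + 4*I)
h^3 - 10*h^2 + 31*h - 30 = (h - 5)*(h - 3)*(h - 2)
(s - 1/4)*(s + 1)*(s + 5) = s^3 + 23*s^2/4 + 7*s/2 - 5/4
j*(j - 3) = j^2 - 3*j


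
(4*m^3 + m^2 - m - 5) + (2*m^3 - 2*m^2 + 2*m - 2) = 6*m^3 - m^2 + m - 7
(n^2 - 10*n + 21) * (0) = 0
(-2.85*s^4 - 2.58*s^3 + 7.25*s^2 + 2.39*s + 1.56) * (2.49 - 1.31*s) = 3.7335*s^5 - 3.7167*s^4 - 15.9217*s^3 + 14.9216*s^2 + 3.9075*s + 3.8844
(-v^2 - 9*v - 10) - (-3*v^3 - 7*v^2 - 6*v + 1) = 3*v^3 + 6*v^2 - 3*v - 11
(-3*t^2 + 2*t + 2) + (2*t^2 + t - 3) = -t^2 + 3*t - 1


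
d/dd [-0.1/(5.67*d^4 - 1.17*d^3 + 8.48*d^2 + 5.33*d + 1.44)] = (2.268*d^3 - 0.351*d^2 + 1.696*d + 0.533)/(5.67*d^4 - 1.17*d^3 + 8.48*d^2 + 5.33*d + 1.44)^2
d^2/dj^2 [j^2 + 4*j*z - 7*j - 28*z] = 2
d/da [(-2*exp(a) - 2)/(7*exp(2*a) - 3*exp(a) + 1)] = 2*((exp(a) + 1)*(14*exp(a) - 3) - 7*exp(2*a) + 3*exp(a) - 1)*exp(a)/(7*exp(2*a) - 3*exp(a) + 1)^2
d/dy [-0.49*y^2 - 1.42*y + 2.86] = -0.98*y - 1.42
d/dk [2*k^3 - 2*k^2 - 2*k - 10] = 6*k^2 - 4*k - 2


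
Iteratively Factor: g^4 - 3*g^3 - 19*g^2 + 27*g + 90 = (g - 3)*(g^3 - 19*g - 30) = (g - 5)*(g - 3)*(g^2 + 5*g + 6) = (g - 5)*(g - 3)*(g + 3)*(g + 2)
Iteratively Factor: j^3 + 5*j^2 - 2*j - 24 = (j + 3)*(j^2 + 2*j - 8) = (j - 2)*(j + 3)*(j + 4)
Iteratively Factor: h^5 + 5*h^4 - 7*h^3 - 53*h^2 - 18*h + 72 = (h - 3)*(h^4 + 8*h^3 + 17*h^2 - 2*h - 24) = (h - 3)*(h + 4)*(h^3 + 4*h^2 + h - 6) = (h - 3)*(h + 3)*(h + 4)*(h^2 + h - 2) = (h - 3)*(h + 2)*(h + 3)*(h + 4)*(h - 1)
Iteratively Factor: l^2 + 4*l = (l + 4)*(l)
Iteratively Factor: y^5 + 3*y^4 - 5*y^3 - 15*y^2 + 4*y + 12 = (y - 2)*(y^4 + 5*y^3 + 5*y^2 - 5*y - 6) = (y - 2)*(y + 1)*(y^3 + 4*y^2 + y - 6) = (y - 2)*(y + 1)*(y + 2)*(y^2 + 2*y - 3) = (y - 2)*(y + 1)*(y + 2)*(y + 3)*(y - 1)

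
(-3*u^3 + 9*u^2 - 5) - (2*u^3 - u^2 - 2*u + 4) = -5*u^3 + 10*u^2 + 2*u - 9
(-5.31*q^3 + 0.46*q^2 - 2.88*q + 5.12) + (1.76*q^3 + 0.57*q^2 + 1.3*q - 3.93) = -3.55*q^3 + 1.03*q^2 - 1.58*q + 1.19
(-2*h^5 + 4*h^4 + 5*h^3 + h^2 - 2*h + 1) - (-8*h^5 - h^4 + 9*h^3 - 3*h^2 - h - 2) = 6*h^5 + 5*h^4 - 4*h^3 + 4*h^2 - h + 3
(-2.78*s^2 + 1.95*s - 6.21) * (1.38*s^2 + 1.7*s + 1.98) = -3.8364*s^4 - 2.035*s^3 - 10.7592*s^2 - 6.696*s - 12.2958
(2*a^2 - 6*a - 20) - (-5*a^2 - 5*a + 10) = 7*a^2 - a - 30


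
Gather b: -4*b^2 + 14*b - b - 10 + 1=-4*b^2 + 13*b - 9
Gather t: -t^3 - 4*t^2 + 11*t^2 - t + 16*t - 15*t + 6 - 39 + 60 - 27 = -t^3 + 7*t^2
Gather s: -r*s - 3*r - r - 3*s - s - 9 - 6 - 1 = -4*r + s*(-r - 4) - 16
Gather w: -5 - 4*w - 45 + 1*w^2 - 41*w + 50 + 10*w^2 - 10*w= 11*w^2 - 55*w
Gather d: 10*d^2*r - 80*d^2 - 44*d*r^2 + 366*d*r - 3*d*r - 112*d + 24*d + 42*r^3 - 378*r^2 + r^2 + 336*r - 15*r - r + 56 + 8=d^2*(10*r - 80) + d*(-44*r^2 + 363*r - 88) + 42*r^3 - 377*r^2 + 320*r + 64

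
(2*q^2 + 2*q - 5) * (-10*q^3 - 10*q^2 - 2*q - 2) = -20*q^5 - 40*q^4 + 26*q^3 + 42*q^2 + 6*q + 10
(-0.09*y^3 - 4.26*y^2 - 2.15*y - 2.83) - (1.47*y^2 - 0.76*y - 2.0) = -0.09*y^3 - 5.73*y^2 - 1.39*y - 0.83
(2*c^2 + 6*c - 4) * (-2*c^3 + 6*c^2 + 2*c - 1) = -4*c^5 + 48*c^3 - 14*c^2 - 14*c + 4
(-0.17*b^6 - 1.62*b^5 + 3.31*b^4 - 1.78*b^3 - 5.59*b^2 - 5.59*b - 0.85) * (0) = 0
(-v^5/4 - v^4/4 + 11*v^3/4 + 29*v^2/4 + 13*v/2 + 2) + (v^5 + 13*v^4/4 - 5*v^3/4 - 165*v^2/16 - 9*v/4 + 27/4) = 3*v^5/4 + 3*v^4 + 3*v^3/2 - 49*v^2/16 + 17*v/4 + 35/4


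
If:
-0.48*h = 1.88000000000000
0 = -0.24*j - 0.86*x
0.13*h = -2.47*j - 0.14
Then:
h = -3.92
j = 0.15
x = -0.04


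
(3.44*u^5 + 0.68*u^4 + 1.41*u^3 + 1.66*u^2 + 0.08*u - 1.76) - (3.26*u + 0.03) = 3.44*u^5 + 0.68*u^4 + 1.41*u^3 + 1.66*u^2 - 3.18*u - 1.79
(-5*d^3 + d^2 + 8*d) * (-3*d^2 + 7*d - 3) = 15*d^5 - 38*d^4 - 2*d^3 + 53*d^2 - 24*d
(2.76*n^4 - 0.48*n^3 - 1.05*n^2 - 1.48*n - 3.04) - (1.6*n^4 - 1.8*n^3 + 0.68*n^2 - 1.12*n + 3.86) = 1.16*n^4 + 1.32*n^3 - 1.73*n^2 - 0.36*n - 6.9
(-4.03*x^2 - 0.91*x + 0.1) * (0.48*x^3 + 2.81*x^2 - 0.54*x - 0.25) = -1.9344*x^5 - 11.7611*x^4 - 0.3329*x^3 + 1.7799*x^2 + 0.1735*x - 0.025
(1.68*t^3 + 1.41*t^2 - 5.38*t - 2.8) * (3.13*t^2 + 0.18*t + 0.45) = 5.2584*t^5 + 4.7157*t^4 - 15.8296*t^3 - 9.0979*t^2 - 2.925*t - 1.26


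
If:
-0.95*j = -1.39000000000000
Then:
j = 1.46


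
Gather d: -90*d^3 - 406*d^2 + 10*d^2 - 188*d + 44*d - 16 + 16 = -90*d^3 - 396*d^2 - 144*d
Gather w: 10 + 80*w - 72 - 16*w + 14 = 64*w - 48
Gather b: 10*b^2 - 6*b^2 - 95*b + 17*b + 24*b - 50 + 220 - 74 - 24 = 4*b^2 - 54*b + 72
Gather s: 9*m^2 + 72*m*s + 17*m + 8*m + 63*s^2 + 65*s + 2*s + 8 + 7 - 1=9*m^2 + 25*m + 63*s^2 + s*(72*m + 67) + 14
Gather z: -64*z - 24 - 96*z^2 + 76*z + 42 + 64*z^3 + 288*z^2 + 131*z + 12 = 64*z^3 + 192*z^2 + 143*z + 30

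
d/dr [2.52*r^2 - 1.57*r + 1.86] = 5.04*r - 1.57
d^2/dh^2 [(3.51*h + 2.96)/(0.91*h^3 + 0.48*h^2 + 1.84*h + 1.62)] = (17.439786*h^5 + 38.61312*h^4 + 10.549968*h^3 - 28.264056*h^2 - 26.872416*h - 5.485856)/(0.753571*h^9 + 1.192464*h^8 + 5.200104*h^7 + 8.95743*h^6 + 14.760192*h^5 + 22.270176*h^4 + 21.97882*h^3 + 20.233152*h^2 + 14.486688*h + 4.251528)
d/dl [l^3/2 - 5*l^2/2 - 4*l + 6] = 3*l^2/2 - 5*l - 4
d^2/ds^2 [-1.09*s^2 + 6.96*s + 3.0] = -2.18000000000000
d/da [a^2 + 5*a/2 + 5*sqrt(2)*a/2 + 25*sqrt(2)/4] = 2*a + 5/2 + 5*sqrt(2)/2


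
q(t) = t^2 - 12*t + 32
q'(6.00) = 0.00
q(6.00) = -4.00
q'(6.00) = 0.00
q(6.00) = -4.00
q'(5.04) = -1.92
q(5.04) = -3.08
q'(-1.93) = -15.86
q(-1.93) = 58.88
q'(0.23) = -11.54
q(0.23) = 29.29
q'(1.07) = -9.86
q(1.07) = 20.30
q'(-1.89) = -15.78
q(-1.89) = 58.25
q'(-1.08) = -14.16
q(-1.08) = 46.13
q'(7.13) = 2.26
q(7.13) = -2.72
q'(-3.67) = -19.34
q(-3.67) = 89.51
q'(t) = 2*t - 12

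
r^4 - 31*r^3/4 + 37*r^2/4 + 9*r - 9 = (r - 6)*(r - 2)*(r - 3/4)*(r + 1)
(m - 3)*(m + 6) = m^2 + 3*m - 18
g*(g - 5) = g^2 - 5*g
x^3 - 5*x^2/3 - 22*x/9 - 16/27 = (x - 8/3)*(x + 1/3)*(x + 2/3)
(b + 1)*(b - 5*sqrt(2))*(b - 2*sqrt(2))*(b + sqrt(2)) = b^4 - 6*sqrt(2)*b^3 + b^3 - 6*sqrt(2)*b^2 + 6*b^2 + 6*b + 20*sqrt(2)*b + 20*sqrt(2)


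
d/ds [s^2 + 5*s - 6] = 2*s + 5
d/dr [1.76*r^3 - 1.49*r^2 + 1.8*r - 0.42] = 5.28*r^2 - 2.98*r + 1.8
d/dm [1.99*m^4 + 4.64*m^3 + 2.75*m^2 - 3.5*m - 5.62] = 7.96*m^3 + 13.92*m^2 + 5.5*m - 3.5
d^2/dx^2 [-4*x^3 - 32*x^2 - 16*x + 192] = -24*x - 64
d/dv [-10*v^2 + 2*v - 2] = 2 - 20*v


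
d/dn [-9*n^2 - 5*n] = -18*n - 5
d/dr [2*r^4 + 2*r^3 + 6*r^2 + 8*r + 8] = 8*r^3 + 6*r^2 + 12*r + 8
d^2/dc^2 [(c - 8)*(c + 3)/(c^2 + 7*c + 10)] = 12*(-2*c^3 - 17*c^2 - 59*c - 81)/(c^6 + 21*c^5 + 177*c^4 + 763*c^3 + 1770*c^2 + 2100*c + 1000)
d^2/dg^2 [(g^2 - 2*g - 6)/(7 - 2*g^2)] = 2*(8*g^3 + 30*g^2 + 84*g + 35)/(8*g^6 - 84*g^4 + 294*g^2 - 343)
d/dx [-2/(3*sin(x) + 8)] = 6*cos(x)/(3*sin(x) + 8)^2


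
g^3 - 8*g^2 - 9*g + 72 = (g - 8)*(g - 3)*(g + 3)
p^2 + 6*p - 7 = (p - 1)*(p + 7)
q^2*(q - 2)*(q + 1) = q^4 - q^3 - 2*q^2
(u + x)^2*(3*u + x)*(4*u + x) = 12*u^4 + 31*u^3*x + 27*u^2*x^2 + 9*u*x^3 + x^4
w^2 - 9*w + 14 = (w - 7)*(w - 2)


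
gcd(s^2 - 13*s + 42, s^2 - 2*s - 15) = 1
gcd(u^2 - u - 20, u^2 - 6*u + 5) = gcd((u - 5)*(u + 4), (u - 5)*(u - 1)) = u - 5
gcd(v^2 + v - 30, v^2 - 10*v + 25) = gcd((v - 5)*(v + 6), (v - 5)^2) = v - 5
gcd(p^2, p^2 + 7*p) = p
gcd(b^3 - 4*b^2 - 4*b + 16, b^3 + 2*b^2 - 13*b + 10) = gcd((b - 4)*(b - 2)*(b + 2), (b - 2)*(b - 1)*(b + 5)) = b - 2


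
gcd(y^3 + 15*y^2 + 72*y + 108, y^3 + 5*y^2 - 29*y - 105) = y + 3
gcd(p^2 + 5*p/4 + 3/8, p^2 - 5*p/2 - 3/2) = p + 1/2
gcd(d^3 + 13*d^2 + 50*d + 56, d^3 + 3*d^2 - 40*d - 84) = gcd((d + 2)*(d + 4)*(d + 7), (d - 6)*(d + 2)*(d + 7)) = d^2 + 9*d + 14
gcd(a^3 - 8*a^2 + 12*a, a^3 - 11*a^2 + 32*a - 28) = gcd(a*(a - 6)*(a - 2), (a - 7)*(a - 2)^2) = a - 2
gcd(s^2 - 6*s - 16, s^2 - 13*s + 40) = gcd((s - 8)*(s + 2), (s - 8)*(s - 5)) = s - 8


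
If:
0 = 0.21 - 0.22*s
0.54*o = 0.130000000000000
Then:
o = 0.24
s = 0.95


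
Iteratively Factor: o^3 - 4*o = (o)*(o^2 - 4) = o*(o + 2)*(o - 2)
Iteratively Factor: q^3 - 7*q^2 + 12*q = (q)*(q^2 - 7*q + 12) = q*(q - 4)*(q - 3)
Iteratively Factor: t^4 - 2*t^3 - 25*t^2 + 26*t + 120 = (t - 3)*(t^3 + t^2 - 22*t - 40) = (t - 3)*(t + 2)*(t^2 - t - 20) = (t - 5)*(t - 3)*(t + 2)*(t + 4)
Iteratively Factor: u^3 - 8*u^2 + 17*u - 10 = (u - 5)*(u^2 - 3*u + 2) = (u - 5)*(u - 2)*(u - 1)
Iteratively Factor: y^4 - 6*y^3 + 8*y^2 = (y - 4)*(y^3 - 2*y^2) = y*(y - 4)*(y^2 - 2*y) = y*(y - 4)*(y - 2)*(y)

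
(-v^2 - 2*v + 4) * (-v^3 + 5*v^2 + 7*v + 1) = v^5 - 3*v^4 - 21*v^3 + 5*v^2 + 26*v + 4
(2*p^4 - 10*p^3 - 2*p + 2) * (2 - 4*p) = -8*p^5 + 44*p^4 - 20*p^3 + 8*p^2 - 12*p + 4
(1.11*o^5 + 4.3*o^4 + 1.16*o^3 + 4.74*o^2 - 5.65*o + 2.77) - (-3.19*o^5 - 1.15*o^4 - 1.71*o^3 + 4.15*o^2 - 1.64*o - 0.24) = 4.3*o^5 + 5.45*o^4 + 2.87*o^3 + 0.59*o^2 - 4.01*o + 3.01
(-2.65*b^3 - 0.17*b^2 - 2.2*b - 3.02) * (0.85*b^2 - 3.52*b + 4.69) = -2.2525*b^5 + 9.1835*b^4 - 13.7001*b^3 + 4.3797*b^2 + 0.312399999999998*b - 14.1638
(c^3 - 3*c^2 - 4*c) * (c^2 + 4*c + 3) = c^5 + c^4 - 13*c^3 - 25*c^2 - 12*c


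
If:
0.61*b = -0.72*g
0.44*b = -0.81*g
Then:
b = 0.00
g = 0.00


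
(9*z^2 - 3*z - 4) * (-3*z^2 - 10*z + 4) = -27*z^4 - 81*z^3 + 78*z^2 + 28*z - 16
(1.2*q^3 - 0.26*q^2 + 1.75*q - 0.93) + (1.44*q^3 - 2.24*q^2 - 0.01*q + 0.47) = 2.64*q^3 - 2.5*q^2 + 1.74*q - 0.46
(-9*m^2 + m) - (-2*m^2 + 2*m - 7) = -7*m^2 - m + 7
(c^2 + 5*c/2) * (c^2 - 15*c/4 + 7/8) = c^4 - 5*c^3/4 - 17*c^2/2 + 35*c/16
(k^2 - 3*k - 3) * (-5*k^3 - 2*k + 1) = -5*k^5 + 15*k^4 + 13*k^3 + 7*k^2 + 3*k - 3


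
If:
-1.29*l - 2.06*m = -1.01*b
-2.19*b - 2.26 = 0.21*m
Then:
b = -0.0958904109589041*m - 1.03196347031963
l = -1.67197621323139*m - 0.807971399242505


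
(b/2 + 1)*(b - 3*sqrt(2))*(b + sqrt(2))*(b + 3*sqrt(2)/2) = b^4/2 - sqrt(2)*b^3/4 + b^3 - 6*b^2 - sqrt(2)*b^2/2 - 12*b - 9*sqrt(2)*b/2 - 9*sqrt(2)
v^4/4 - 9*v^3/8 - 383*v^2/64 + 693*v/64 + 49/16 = (v/4 + 1)*(v - 7)*(v - 7/4)*(v + 1/4)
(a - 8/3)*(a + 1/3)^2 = a^3 - 2*a^2 - 5*a/3 - 8/27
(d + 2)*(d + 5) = d^2 + 7*d + 10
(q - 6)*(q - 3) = q^2 - 9*q + 18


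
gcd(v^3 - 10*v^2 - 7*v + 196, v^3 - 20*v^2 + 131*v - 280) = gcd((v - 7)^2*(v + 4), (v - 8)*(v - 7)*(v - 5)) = v - 7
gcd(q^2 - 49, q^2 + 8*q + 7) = q + 7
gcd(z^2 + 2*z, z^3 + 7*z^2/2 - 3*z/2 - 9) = z + 2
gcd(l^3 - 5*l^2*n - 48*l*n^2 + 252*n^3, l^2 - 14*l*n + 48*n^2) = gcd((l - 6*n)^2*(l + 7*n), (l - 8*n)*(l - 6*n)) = l - 6*n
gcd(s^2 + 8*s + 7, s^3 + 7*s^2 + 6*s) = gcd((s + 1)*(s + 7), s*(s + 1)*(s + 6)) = s + 1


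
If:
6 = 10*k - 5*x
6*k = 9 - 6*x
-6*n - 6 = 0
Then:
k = 9/10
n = -1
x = 3/5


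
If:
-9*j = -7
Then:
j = 7/9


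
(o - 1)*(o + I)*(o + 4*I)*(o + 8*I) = o^4 - o^3 + 13*I*o^3 - 44*o^2 - 13*I*o^2 + 44*o - 32*I*o + 32*I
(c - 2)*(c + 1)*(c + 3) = c^3 + 2*c^2 - 5*c - 6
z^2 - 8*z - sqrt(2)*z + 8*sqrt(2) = (z - 8)*(z - sqrt(2))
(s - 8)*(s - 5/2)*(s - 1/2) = s^3 - 11*s^2 + 101*s/4 - 10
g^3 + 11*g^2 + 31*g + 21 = (g + 1)*(g + 3)*(g + 7)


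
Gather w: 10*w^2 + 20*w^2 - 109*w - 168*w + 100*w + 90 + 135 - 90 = 30*w^2 - 177*w + 135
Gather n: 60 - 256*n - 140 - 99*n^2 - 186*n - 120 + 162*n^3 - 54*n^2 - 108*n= 162*n^3 - 153*n^2 - 550*n - 200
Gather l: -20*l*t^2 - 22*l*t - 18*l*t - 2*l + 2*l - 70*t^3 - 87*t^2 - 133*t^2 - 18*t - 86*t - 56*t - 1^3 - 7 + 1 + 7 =l*(-20*t^2 - 40*t) - 70*t^3 - 220*t^2 - 160*t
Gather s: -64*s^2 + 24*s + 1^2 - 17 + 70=-64*s^2 + 24*s + 54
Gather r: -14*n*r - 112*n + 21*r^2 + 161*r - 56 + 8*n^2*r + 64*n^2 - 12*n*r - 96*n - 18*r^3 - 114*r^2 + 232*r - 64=64*n^2 - 208*n - 18*r^3 - 93*r^2 + r*(8*n^2 - 26*n + 393) - 120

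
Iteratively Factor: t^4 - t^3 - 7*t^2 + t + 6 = (t - 1)*(t^3 - 7*t - 6) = (t - 1)*(t + 1)*(t^2 - t - 6) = (t - 1)*(t + 1)*(t + 2)*(t - 3)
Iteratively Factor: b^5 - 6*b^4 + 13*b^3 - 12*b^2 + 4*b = (b - 1)*(b^4 - 5*b^3 + 8*b^2 - 4*b) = b*(b - 1)*(b^3 - 5*b^2 + 8*b - 4) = b*(b - 1)^2*(b^2 - 4*b + 4) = b*(b - 2)*(b - 1)^2*(b - 2)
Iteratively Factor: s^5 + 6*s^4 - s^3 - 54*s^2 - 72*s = (s)*(s^4 + 6*s^3 - s^2 - 54*s - 72) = s*(s + 4)*(s^3 + 2*s^2 - 9*s - 18) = s*(s - 3)*(s + 4)*(s^2 + 5*s + 6) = s*(s - 3)*(s + 3)*(s + 4)*(s + 2)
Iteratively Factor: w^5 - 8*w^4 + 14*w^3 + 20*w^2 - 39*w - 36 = (w - 3)*(w^4 - 5*w^3 - w^2 + 17*w + 12) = (w - 3)*(w + 1)*(w^3 - 6*w^2 + 5*w + 12) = (w - 4)*(w - 3)*(w + 1)*(w^2 - 2*w - 3) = (w - 4)*(w - 3)^2*(w + 1)*(w + 1)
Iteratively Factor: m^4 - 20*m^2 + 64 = (m - 4)*(m^3 + 4*m^2 - 4*m - 16) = (m - 4)*(m + 4)*(m^2 - 4) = (m - 4)*(m - 2)*(m + 4)*(m + 2)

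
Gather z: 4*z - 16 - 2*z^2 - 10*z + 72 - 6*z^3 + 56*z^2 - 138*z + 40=-6*z^3 + 54*z^2 - 144*z + 96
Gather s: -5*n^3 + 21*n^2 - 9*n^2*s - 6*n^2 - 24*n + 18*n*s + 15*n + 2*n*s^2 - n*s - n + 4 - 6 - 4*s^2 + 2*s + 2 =-5*n^3 + 15*n^2 - 10*n + s^2*(2*n - 4) + s*(-9*n^2 + 17*n + 2)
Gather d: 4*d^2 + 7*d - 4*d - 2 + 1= 4*d^2 + 3*d - 1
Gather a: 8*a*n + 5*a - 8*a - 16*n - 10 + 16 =a*(8*n - 3) - 16*n + 6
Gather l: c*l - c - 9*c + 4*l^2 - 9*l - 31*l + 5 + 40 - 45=-10*c + 4*l^2 + l*(c - 40)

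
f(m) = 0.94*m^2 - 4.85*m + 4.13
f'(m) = 1.88*m - 4.85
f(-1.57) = 14.06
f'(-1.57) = -7.80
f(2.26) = -2.03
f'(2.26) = -0.60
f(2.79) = -2.08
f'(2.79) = 0.40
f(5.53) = 6.06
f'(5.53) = 5.55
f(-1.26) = 11.73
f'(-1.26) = -7.22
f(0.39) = 2.38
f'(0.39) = -4.12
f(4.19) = 0.31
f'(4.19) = 3.03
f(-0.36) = 6.00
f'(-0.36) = -5.53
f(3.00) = -1.96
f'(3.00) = 0.79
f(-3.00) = 27.14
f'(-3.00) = -10.49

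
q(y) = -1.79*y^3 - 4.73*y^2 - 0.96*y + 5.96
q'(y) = -5.37*y^2 - 9.46*y - 0.96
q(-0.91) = 4.27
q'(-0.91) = 3.20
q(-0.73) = 4.84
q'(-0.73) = 3.08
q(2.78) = -71.72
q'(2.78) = -68.76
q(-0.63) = 5.14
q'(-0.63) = 2.87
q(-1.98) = 3.21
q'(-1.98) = -3.28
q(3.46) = -128.13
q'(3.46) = -97.98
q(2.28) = -42.03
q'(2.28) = -50.44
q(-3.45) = 26.48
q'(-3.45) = -32.24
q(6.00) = -556.72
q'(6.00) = -251.04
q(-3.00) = 14.60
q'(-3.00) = -20.91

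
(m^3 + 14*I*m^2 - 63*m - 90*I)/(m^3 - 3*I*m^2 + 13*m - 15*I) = (m^2 + 11*I*m - 30)/(m^2 - 6*I*m - 5)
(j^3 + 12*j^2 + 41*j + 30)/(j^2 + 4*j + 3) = (j^2 + 11*j + 30)/(j + 3)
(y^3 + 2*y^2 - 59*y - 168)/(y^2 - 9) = (y^2 - y - 56)/(y - 3)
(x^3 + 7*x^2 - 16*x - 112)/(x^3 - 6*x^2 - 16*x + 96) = (x + 7)/(x - 6)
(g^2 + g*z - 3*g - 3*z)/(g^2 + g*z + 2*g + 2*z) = (g - 3)/(g + 2)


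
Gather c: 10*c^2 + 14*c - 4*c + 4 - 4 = 10*c^2 + 10*c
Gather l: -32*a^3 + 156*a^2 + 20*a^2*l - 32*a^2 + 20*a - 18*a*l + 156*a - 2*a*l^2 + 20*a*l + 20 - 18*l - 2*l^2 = -32*a^3 + 124*a^2 + 176*a + l^2*(-2*a - 2) + l*(20*a^2 + 2*a - 18) + 20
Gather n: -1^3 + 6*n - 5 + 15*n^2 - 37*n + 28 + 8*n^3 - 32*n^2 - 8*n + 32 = 8*n^3 - 17*n^2 - 39*n + 54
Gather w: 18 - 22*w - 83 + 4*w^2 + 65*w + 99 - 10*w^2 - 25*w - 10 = -6*w^2 + 18*w + 24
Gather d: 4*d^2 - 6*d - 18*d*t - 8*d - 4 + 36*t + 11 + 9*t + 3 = 4*d^2 + d*(-18*t - 14) + 45*t + 10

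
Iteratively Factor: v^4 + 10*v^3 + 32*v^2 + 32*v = (v + 4)*(v^3 + 6*v^2 + 8*v) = (v + 4)^2*(v^2 + 2*v) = v*(v + 4)^2*(v + 2)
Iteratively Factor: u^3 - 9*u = (u)*(u^2 - 9) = u*(u - 3)*(u + 3)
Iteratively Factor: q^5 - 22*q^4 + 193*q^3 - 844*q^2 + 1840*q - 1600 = (q - 5)*(q^4 - 17*q^3 + 108*q^2 - 304*q + 320) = (q - 5)^2*(q^3 - 12*q^2 + 48*q - 64) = (q - 5)^2*(q - 4)*(q^2 - 8*q + 16) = (q - 5)^2*(q - 4)^2*(q - 4)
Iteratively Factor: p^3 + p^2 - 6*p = (p + 3)*(p^2 - 2*p) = p*(p + 3)*(p - 2)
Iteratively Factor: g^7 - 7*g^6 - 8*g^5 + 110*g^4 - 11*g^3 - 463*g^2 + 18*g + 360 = (g - 1)*(g^6 - 6*g^5 - 14*g^4 + 96*g^3 + 85*g^2 - 378*g - 360) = (g - 5)*(g - 1)*(g^5 - g^4 - 19*g^3 + g^2 + 90*g + 72) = (g - 5)*(g - 1)*(g + 2)*(g^4 - 3*g^3 - 13*g^2 + 27*g + 36) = (g - 5)*(g - 1)*(g + 2)*(g + 3)*(g^3 - 6*g^2 + 5*g + 12) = (g - 5)*(g - 1)*(g + 1)*(g + 2)*(g + 3)*(g^2 - 7*g + 12) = (g - 5)*(g - 4)*(g - 1)*(g + 1)*(g + 2)*(g + 3)*(g - 3)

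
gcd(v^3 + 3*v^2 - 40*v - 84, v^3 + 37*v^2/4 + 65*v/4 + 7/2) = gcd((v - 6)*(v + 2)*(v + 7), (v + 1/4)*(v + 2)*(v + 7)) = v^2 + 9*v + 14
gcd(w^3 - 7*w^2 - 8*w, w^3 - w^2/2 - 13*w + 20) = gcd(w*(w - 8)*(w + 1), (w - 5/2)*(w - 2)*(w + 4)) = 1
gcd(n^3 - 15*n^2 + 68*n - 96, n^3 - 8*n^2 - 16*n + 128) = n^2 - 12*n + 32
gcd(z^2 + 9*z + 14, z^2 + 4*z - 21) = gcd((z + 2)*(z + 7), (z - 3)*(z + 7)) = z + 7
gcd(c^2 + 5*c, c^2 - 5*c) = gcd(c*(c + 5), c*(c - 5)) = c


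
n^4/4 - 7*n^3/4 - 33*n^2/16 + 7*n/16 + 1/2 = (n/4 + 1/4)*(n - 8)*(n - 1/2)*(n + 1/2)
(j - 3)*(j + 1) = j^2 - 2*j - 3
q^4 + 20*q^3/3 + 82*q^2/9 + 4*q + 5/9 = (q + 1/3)^2*(q + 1)*(q + 5)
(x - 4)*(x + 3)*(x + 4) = x^3 + 3*x^2 - 16*x - 48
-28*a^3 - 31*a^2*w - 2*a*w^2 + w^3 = (-7*a + w)*(a + w)*(4*a + w)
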